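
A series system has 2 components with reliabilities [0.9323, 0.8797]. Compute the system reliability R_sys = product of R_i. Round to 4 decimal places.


Components: [0.9323, 0.8797]
After component 1 (R=0.9323): product = 0.9323
After component 2 (R=0.8797): product = 0.8201
R_sys = 0.8201

0.8201


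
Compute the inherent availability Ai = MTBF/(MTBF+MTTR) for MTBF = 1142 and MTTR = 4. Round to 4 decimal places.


MTBF = 1142
MTTR = 4
MTBF + MTTR = 1146
Ai = 1142 / 1146
Ai = 0.9965

0.9965


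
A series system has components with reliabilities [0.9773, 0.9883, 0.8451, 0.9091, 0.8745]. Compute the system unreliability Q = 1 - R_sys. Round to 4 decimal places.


Components: [0.9773, 0.9883, 0.8451, 0.9091, 0.8745]
After component 1: product = 0.9773
After component 2: product = 0.9659
After component 3: product = 0.8163
After component 4: product = 0.7421
After component 5: product = 0.6489
R_sys = 0.6489
Q = 1 - 0.6489 = 0.3511

0.3511


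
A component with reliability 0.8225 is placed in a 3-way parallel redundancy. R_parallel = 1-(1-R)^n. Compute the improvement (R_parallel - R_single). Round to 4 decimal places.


R_single = 0.8225, n = 3
1 - R_single = 0.1775
(1 - R_single)^n = 0.1775^3 = 0.0056
R_parallel = 1 - 0.0056 = 0.9944
Improvement = 0.9944 - 0.8225
Improvement = 0.1719

0.1719


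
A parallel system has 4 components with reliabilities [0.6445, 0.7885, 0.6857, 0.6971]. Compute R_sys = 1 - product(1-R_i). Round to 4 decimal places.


Components: [0.6445, 0.7885, 0.6857, 0.6971]
(1 - 0.6445) = 0.3555, running product = 0.3555
(1 - 0.7885) = 0.2115, running product = 0.0752
(1 - 0.6857) = 0.3143, running product = 0.0236
(1 - 0.6971) = 0.3029, running product = 0.0072
Product of (1-R_i) = 0.0072
R_sys = 1 - 0.0072 = 0.9928

0.9928


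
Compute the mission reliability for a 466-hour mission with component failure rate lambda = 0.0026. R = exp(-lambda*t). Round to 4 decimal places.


lambda = 0.0026
mission_time = 466
lambda * t = 0.0026 * 466 = 1.2116
R = exp(-1.2116)
R = 0.2977

0.2977


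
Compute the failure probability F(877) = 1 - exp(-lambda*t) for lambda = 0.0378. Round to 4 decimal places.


lambda = 0.0378, t = 877
lambda * t = 33.1506
exp(-33.1506) = 0.0
F(t) = 1 - 0.0
F(t) = 1.0

1.0


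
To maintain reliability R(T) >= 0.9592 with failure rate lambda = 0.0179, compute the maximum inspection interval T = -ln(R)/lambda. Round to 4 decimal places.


R_target = 0.9592
lambda = 0.0179
-ln(0.9592) = 0.0417
T = 0.0417 / 0.0179
T = 2.3271

2.3271


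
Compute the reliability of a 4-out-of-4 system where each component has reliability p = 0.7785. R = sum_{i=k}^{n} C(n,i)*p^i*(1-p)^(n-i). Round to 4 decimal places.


k = 4, n = 4, p = 0.7785
i=4: C(4,4)=1 * 0.7785^4 * 0.2215^0 = 0.3673
R = sum of terms = 0.3673

0.3673


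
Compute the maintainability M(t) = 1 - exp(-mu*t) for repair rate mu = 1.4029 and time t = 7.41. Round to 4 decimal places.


mu = 1.4029, t = 7.41
mu * t = 1.4029 * 7.41 = 10.3955
exp(-10.3955) = 0.0
M(t) = 1 - 0.0
M(t) = 1.0

1.0


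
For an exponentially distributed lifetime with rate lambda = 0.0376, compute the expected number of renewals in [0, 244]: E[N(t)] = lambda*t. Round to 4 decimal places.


lambda = 0.0376
t = 244
E[N(t)] = lambda * t
E[N(t)] = 0.0376 * 244
E[N(t)] = 9.1744

9.1744


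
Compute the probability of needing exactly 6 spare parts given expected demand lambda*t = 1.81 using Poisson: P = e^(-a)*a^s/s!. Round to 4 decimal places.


a = 1.81, s = 6
e^(-a) = e^(-1.81) = 0.1637
a^s = 1.81^6 = 35.1618
s! = 720
P = 0.1637 * 35.1618 / 720
P = 0.008

0.008


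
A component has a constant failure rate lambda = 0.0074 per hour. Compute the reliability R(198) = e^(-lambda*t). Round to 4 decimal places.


lambda = 0.0074
t = 198
lambda * t = 1.4652
R(t) = e^(-1.4652)
R(t) = 0.231

0.231


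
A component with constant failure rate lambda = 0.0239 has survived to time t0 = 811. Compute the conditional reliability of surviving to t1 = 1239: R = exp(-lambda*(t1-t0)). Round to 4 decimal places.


lambda = 0.0239
t0 = 811, t1 = 1239
t1 - t0 = 428
lambda * (t1-t0) = 0.0239 * 428 = 10.2292
R = exp(-10.2292)
R = 0.0

0.0


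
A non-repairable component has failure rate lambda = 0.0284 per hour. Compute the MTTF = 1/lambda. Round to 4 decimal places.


lambda = 0.0284
MTTF = 1 / 0.0284
MTTF = 35.2113

35.2113


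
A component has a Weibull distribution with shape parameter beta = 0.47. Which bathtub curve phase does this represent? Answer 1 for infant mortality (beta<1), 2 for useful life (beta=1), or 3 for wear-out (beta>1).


beta = 0.47
Compare beta to 1:
beta < 1 => infant mortality (phase 1)
beta = 1 => useful life (phase 2)
beta > 1 => wear-out (phase 3)
Since beta = 0.47, this is infant mortality (decreasing failure rate)
Phase = 1

1


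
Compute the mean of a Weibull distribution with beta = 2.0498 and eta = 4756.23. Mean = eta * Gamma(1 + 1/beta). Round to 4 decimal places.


beta = 2.0498, eta = 4756.23
1/beta = 0.4879
1 + 1/beta = 1.4879
Gamma(1.4879) = 0.8859
Mean = 4756.23 * 0.8859
Mean = 4213.5228

4213.5228


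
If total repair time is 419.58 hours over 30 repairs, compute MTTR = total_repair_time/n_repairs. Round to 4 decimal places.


total_repair_time = 419.58
n_repairs = 30
MTTR = 419.58 / 30
MTTR = 13.986

13.986


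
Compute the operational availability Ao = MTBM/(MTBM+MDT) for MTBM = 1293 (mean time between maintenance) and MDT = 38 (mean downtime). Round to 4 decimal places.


MTBM = 1293
MDT = 38
MTBM + MDT = 1331
Ao = 1293 / 1331
Ao = 0.9715

0.9715


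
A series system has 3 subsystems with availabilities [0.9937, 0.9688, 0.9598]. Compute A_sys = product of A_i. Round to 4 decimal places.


Subsystems: [0.9937, 0.9688, 0.9598]
After subsystem 1 (A=0.9937): product = 0.9937
After subsystem 2 (A=0.9688): product = 0.9627
After subsystem 3 (A=0.9598): product = 0.924
A_sys = 0.924

0.924


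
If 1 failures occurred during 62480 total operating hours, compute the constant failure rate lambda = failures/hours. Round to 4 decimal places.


failures = 1
total_hours = 62480
lambda = 1 / 62480
lambda = 0.0

0.0


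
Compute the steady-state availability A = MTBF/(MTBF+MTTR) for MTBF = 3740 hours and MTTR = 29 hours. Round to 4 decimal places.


MTBF = 3740
MTTR = 29
MTBF + MTTR = 3769
A = 3740 / 3769
A = 0.9923

0.9923


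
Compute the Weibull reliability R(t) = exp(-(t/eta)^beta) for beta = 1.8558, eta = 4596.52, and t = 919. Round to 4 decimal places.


beta = 1.8558, eta = 4596.52, t = 919
t/eta = 919 / 4596.52 = 0.1999
(t/eta)^beta = 0.1999^1.8558 = 0.0504
R(t) = exp(-0.0504)
R(t) = 0.9508

0.9508


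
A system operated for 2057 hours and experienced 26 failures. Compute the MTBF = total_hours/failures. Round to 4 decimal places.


total_hours = 2057
failures = 26
MTBF = 2057 / 26
MTBF = 79.1154

79.1154


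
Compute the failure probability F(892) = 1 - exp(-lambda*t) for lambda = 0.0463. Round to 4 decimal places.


lambda = 0.0463, t = 892
lambda * t = 41.2996
exp(-41.2996) = 0.0
F(t) = 1 - 0.0
F(t) = 1.0

1.0


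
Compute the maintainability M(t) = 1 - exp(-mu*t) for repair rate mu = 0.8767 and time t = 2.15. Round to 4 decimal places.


mu = 0.8767, t = 2.15
mu * t = 0.8767 * 2.15 = 1.8849
exp(-1.8849) = 0.1518
M(t) = 1 - 0.1518
M(t) = 0.8482

0.8482


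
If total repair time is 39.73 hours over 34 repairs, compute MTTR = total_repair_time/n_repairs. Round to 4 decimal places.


total_repair_time = 39.73
n_repairs = 34
MTTR = 39.73 / 34
MTTR = 1.1685

1.1685


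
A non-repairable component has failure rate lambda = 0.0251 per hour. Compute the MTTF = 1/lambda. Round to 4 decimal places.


lambda = 0.0251
MTTF = 1 / 0.0251
MTTF = 39.8406

39.8406


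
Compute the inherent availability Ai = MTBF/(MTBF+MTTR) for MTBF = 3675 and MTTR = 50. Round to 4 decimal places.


MTBF = 3675
MTTR = 50
MTBF + MTTR = 3725
Ai = 3675 / 3725
Ai = 0.9866

0.9866


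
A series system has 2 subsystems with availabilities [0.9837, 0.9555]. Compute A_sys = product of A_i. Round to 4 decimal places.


Subsystems: [0.9837, 0.9555]
After subsystem 1 (A=0.9837): product = 0.9837
After subsystem 2 (A=0.9555): product = 0.9399
A_sys = 0.9399

0.9399


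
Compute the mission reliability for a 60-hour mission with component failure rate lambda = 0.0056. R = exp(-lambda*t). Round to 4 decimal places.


lambda = 0.0056
mission_time = 60
lambda * t = 0.0056 * 60 = 0.336
R = exp(-0.336)
R = 0.7146

0.7146


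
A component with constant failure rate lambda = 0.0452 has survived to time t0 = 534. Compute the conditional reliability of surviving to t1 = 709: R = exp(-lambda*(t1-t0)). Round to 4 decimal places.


lambda = 0.0452
t0 = 534, t1 = 709
t1 - t0 = 175
lambda * (t1-t0) = 0.0452 * 175 = 7.91
R = exp(-7.91)
R = 0.0004

0.0004


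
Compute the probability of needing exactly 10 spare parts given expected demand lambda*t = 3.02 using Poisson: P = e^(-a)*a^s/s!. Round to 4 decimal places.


a = 3.02, s = 10
e^(-a) = e^(-3.02) = 0.0488
a^s = 3.02^10 = 63105.8222
s! = 3628800
P = 0.0488 * 63105.8222 / 3628800
P = 0.0008

0.0008


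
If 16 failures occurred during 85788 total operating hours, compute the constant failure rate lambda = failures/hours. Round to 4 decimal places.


failures = 16
total_hours = 85788
lambda = 16 / 85788
lambda = 0.0002

0.0002


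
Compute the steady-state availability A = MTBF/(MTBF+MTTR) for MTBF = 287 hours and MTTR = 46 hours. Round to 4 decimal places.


MTBF = 287
MTTR = 46
MTBF + MTTR = 333
A = 287 / 333
A = 0.8619

0.8619


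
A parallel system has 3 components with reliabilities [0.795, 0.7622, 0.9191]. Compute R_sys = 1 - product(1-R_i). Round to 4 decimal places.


Components: [0.795, 0.7622, 0.9191]
(1 - 0.795) = 0.205, running product = 0.205
(1 - 0.7622) = 0.2378, running product = 0.0487
(1 - 0.9191) = 0.0809, running product = 0.0039
Product of (1-R_i) = 0.0039
R_sys = 1 - 0.0039 = 0.9961

0.9961


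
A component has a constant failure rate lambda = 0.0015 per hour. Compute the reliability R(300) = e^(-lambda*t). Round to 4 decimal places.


lambda = 0.0015
t = 300
lambda * t = 0.45
R(t) = e^(-0.45)
R(t) = 0.6376

0.6376


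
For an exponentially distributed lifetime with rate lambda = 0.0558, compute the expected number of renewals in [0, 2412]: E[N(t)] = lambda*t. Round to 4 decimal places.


lambda = 0.0558
t = 2412
E[N(t)] = lambda * t
E[N(t)] = 0.0558 * 2412
E[N(t)] = 134.5896

134.5896


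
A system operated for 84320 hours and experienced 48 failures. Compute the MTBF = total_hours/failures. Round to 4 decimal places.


total_hours = 84320
failures = 48
MTBF = 84320 / 48
MTBF = 1756.6667

1756.6667


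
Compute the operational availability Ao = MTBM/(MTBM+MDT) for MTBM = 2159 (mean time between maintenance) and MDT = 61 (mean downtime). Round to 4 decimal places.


MTBM = 2159
MDT = 61
MTBM + MDT = 2220
Ao = 2159 / 2220
Ao = 0.9725

0.9725


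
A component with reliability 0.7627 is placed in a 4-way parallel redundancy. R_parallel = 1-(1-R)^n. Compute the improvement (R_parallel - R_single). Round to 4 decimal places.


R_single = 0.7627, n = 4
1 - R_single = 0.2373
(1 - R_single)^n = 0.2373^4 = 0.0032
R_parallel = 1 - 0.0032 = 0.9968
Improvement = 0.9968 - 0.7627
Improvement = 0.2341

0.2341


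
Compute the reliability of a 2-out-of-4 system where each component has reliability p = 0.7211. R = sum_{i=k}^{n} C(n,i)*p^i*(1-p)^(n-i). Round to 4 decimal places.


k = 2, n = 4, p = 0.7211
i=2: C(4,2)=6 * 0.7211^2 * 0.2789^2 = 0.2427
i=3: C(4,3)=4 * 0.7211^3 * 0.2789^1 = 0.4183
i=4: C(4,4)=1 * 0.7211^4 * 0.2789^0 = 0.2704
R = sum of terms = 0.9314

0.9314


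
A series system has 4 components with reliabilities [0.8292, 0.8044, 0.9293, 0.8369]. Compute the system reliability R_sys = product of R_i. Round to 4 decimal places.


Components: [0.8292, 0.8044, 0.9293, 0.8369]
After component 1 (R=0.8292): product = 0.8292
After component 2 (R=0.8044): product = 0.667
After component 3 (R=0.9293): product = 0.6199
After component 4 (R=0.8369): product = 0.5188
R_sys = 0.5188

0.5188


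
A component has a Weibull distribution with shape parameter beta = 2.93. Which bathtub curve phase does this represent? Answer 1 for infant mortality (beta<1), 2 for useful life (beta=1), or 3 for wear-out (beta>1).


beta = 2.93
Compare beta to 1:
beta < 1 => infant mortality (phase 1)
beta = 1 => useful life (phase 2)
beta > 1 => wear-out (phase 3)
Since beta = 2.93, this is wear-out (increasing failure rate)
Phase = 3

3


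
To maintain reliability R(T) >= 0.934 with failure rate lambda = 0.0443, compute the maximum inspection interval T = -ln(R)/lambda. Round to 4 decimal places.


R_target = 0.934
lambda = 0.0443
-ln(0.934) = 0.0683
T = 0.0683 / 0.0443
T = 1.5413

1.5413


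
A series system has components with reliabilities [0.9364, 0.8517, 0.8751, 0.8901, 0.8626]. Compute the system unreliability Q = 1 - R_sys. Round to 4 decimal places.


Components: [0.9364, 0.8517, 0.8751, 0.8901, 0.8626]
After component 1: product = 0.9364
After component 2: product = 0.7975
After component 3: product = 0.6979
After component 4: product = 0.6212
After component 5: product = 0.5359
R_sys = 0.5359
Q = 1 - 0.5359 = 0.4641

0.4641


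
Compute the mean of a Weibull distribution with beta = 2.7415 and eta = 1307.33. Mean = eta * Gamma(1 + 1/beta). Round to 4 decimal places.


beta = 2.7415, eta = 1307.33
1/beta = 0.3648
1 + 1/beta = 1.3648
Gamma(1.3648) = 0.8898
Mean = 1307.33 * 0.8898
Mean = 1163.2069

1163.2069


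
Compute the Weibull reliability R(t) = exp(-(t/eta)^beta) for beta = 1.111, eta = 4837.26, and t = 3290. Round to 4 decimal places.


beta = 1.111, eta = 4837.26, t = 3290
t/eta = 3290 / 4837.26 = 0.6801
(t/eta)^beta = 0.6801^1.111 = 0.6517
R(t) = exp(-0.6517)
R(t) = 0.5212

0.5212


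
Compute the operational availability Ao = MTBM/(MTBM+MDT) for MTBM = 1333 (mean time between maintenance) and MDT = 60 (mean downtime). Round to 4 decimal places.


MTBM = 1333
MDT = 60
MTBM + MDT = 1393
Ao = 1333 / 1393
Ao = 0.9569

0.9569


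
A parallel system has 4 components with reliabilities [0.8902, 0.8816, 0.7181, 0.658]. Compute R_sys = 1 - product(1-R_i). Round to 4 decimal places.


Components: [0.8902, 0.8816, 0.7181, 0.658]
(1 - 0.8902) = 0.1098, running product = 0.1098
(1 - 0.8816) = 0.1184, running product = 0.013
(1 - 0.7181) = 0.2819, running product = 0.0037
(1 - 0.658) = 0.342, running product = 0.0013
Product of (1-R_i) = 0.0013
R_sys = 1 - 0.0013 = 0.9987

0.9987


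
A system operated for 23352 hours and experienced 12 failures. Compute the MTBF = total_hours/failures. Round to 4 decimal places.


total_hours = 23352
failures = 12
MTBF = 23352 / 12
MTBF = 1946.0

1946.0


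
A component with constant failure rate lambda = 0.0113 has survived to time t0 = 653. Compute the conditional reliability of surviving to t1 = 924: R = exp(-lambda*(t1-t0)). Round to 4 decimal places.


lambda = 0.0113
t0 = 653, t1 = 924
t1 - t0 = 271
lambda * (t1-t0) = 0.0113 * 271 = 3.0623
R = exp(-3.0623)
R = 0.0468

0.0468


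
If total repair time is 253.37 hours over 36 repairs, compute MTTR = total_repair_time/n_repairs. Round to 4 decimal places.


total_repair_time = 253.37
n_repairs = 36
MTTR = 253.37 / 36
MTTR = 7.0381

7.0381


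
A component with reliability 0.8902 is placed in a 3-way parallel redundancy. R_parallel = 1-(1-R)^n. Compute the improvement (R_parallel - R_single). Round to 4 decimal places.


R_single = 0.8902, n = 3
1 - R_single = 0.1098
(1 - R_single)^n = 0.1098^3 = 0.0013
R_parallel = 1 - 0.0013 = 0.9987
Improvement = 0.9987 - 0.8902
Improvement = 0.1085

0.1085


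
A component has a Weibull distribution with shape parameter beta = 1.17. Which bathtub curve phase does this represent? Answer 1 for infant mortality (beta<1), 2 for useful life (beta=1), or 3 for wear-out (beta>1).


beta = 1.17
Compare beta to 1:
beta < 1 => infant mortality (phase 1)
beta = 1 => useful life (phase 2)
beta > 1 => wear-out (phase 3)
Since beta = 1.17, this is wear-out (increasing failure rate)
Phase = 3

3


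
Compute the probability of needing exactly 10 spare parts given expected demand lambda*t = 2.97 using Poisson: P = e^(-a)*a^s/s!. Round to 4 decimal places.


a = 2.97, s = 10
e^(-a) = e^(-2.97) = 0.0513
a^s = 2.97^10 = 53402.8571
s! = 3628800
P = 0.0513 * 53402.8571 / 3628800
P = 0.0008

0.0008


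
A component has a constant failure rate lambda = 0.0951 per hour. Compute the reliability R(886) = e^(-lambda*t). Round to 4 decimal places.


lambda = 0.0951
t = 886
lambda * t = 84.2586
R(t) = e^(-84.2586)
R(t) = 0.0

0.0


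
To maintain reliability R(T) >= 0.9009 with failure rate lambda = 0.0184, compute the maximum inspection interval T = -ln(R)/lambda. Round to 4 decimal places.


R_target = 0.9009
lambda = 0.0184
-ln(0.9009) = 0.1044
T = 0.1044 / 0.0184
T = 5.6718

5.6718


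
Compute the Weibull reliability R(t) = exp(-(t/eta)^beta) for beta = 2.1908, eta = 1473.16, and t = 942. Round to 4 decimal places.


beta = 2.1908, eta = 1473.16, t = 942
t/eta = 942 / 1473.16 = 0.6394
(t/eta)^beta = 0.6394^2.1908 = 0.3754
R(t) = exp(-0.3754)
R(t) = 0.687

0.687


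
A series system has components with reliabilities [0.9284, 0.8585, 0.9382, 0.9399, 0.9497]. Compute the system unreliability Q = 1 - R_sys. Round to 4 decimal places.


Components: [0.9284, 0.8585, 0.9382, 0.9399, 0.9497]
After component 1: product = 0.9284
After component 2: product = 0.797
After component 3: product = 0.7478
After component 4: product = 0.7028
After component 5: product = 0.6675
R_sys = 0.6675
Q = 1 - 0.6675 = 0.3325

0.3325


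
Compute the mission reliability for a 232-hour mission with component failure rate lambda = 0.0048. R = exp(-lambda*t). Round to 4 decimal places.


lambda = 0.0048
mission_time = 232
lambda * t = 0.0048 * 232 = 1.1136
R = exp(-1.1136)
R = 0.3284

0.3284


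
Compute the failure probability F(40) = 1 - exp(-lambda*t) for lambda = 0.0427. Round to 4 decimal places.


lambda = 0.0427, t = 40
lambda * t = 1.708
exp(-1.708) = 0.1812
F(t) = 1 - 0.1812
F(t) = 0.8188

0.8188


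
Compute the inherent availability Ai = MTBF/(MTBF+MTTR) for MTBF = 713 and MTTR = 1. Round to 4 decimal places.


MTBF = 713
MTTR = 1
MTBF + MTTR = 714
Ai = 713 / 714
Ai = 0.9986

0.9986


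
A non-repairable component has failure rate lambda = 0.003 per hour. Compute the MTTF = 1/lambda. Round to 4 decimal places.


lambda = 0.003
MTTF = 1 / 0.003
MTTF = 333.3333

333.3333


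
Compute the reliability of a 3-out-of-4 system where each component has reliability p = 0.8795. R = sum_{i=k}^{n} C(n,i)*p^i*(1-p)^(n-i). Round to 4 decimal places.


k = 3, n = 4, p = 0.8795
i=3: C(4,3)=4 * 0.8795^3 * 0.1205^1 = 0.3279
i=4: C(4,4)=1 * 0.8795^4 * 0.1205^0 = 0.5983
R = sum of terms = 0.9262

0.9262


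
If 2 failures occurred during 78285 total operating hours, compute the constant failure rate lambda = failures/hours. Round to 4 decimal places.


failures = 2
total_hours = 78285
lambda = 2 / 78285
lambda = 0.0

0.0


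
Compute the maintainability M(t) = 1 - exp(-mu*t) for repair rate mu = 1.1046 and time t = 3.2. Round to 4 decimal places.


mu = 1.1046, t = 3.2
mu * t = 1.1046 * 3.2 = 3.5347
exp(-3.5347) = 0.0292
M(t) = 1 - 0.0292
M(t) = 0.9708

0.9708


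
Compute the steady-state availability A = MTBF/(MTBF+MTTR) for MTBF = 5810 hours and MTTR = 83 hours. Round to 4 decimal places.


MTBF = 5810
MTTR = 83
MTBF + MTTR = 5893
A = 5810 / 5893
A = 0.9859

0.9859


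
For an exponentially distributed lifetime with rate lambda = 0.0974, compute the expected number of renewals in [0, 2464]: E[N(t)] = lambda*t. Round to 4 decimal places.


lambda = 0.0974
t = 2464
E[N(t)] = lambda * t
E[N(t)] = 0.0974 * 2464
E[N(t)] = 239.9936

239.9936


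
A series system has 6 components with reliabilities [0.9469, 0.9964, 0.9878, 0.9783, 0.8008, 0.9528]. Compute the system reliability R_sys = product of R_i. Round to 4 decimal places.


Components: [0.9469, 0.9964, 0.9878, 0.9783, 0.8008, 0.9528]
After component 1 (R=0.9469): product = 0.9469
After component 2 (R=0.9964): product = 0.9435
After component 3 (R=0.9878): product = 0.932
After component 4 (R=0.9783): product = 0.9118
After component 5 (R=0.8008): product = 0.7301
After component 6 (R=0.9528): product = 0.6957
R_sys = 0.6957

0.6957


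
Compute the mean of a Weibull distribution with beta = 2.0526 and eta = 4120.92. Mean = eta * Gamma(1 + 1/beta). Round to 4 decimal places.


beta = 2.0526, eta = 4120.92
1/beta = 0.4872
1 + 1/beta = 1.4872
Gamma(1.4872) = 0.8859
Mean = 4120.92 * 0.8859
Mean = 3650.6443

3650.6443


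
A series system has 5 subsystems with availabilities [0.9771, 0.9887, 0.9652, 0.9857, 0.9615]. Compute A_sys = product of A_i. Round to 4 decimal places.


Subsystems: [0.9771, 0.9887, 0.9652, 0.9857, 0.9615]
After subsystem 1 (A=0.9771): product = 0.9771
After subsystem 2 (A=0.9887): product = 0.9661
After subsystem 3 (A=0.9652): product = 0.9324
After subsystem 4 (A=0.9857): product = 0.9191
After subsystem 5 (A=0.9615): product = 0.8837
A_sys = 0.8837

0.8837


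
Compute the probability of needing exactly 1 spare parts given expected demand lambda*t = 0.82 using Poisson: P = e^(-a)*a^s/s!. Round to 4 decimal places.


a = 0.82, s = 1
e^(-a) = e^(-0.82) = 0.4404
a^s = 0.82^1 = 0.82
s! = 1
P = 0.4404 * 0.82 / 1
P = 0.3612

0.3612


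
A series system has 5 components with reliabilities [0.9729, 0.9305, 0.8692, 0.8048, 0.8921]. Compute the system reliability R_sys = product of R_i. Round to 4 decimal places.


Components: [0.9729, 0.9305, 0.8692, 0.8048, 0.8921]
After component 1 (R=0.9729): product = 0.9729
After component 2 (R=0.9305): product = 0.9053
After component 3 (R=0.8692): product = 0.7869
After component 4 (R=0.8048): product = 0.6333
After component 5 (R=0.8921): product = 0.5649
R_sys = 0.5649

0.5649


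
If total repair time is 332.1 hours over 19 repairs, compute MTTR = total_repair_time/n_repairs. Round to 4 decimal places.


total_repair_time = 332.1
n_repairs = 19
MTTR = 332.1 / 19
MTTR = 17.4789

17.4789


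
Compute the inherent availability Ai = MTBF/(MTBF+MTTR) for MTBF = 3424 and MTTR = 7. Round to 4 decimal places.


MTBF = 3424
MTTR = 7
MTBF + MTTR = 3431
Ai = 3424 / 3431
Ai = 0.998

0.998


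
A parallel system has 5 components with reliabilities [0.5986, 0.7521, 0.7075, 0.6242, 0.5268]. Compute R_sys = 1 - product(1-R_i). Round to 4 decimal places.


Components: [0.5986, 0.7521, 0.7075, 0.6242, 0.5268]
(1 - 0.5986) = 0.4014, running product = 0.4014
(1 - 0.7521) = 0.2479, running product = 0.0995
(1 - 0.7075) = 0.2925, running product = 0.0291
(1 - 0.6242) = 0.3758, running product = 0.0109
(1 - 0.5268) = 0.4732, running product = 0.0052
Product of (1-R_i) = 0.0052
R_sys = 1 - 0.0052 = 0.9948

0.9948


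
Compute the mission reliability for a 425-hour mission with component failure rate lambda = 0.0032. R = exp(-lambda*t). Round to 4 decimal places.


lambda = 0.0032
mission_time = 425
lambda * t = 0.0032 * 425 = 1.36
R = exp(-1.36)
R = 0.2567

0.2567


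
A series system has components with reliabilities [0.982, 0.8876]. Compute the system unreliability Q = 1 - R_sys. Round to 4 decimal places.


Components: [0.982, 0.8876]
After component 1: product = 0.982
After component 2: product = 0.8716
R_sys = 0.8716
Q = 1 - 0.8716 = 0.1284

0.1284


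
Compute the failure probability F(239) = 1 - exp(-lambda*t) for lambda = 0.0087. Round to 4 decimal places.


lambda = 0.0087, t = 239
lambda * t = 2.0793
exp(-2.0793) = 0.125
F(t) = 1 - 0.125
F(t) = 0.875

0.875


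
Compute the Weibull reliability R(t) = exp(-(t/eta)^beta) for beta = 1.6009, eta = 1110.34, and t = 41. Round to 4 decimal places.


beta = 1.6009, eta = 1110.34, t = 41
t/eta = 41 / 1110.34 = 0.0369
(t/eta)^beta = 0.0369^1.6009 = 0.0051
R(t) = exp(-0.0051)
R(t) = 0.9949

0.9949


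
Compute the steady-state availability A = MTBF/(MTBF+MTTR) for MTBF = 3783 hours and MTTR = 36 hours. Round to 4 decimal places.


MTBF = 3783
MTTR = 36
MTBF + MTTR = 3819
A = 3783 / 3819
A = 0.9906

0.9906


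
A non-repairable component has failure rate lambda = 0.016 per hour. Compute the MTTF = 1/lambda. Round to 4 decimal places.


lambda = 0.016
MTTF = 1 / 0.016
MTTF = 62.5

62.5


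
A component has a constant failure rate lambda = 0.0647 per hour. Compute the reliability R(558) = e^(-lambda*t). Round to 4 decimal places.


lambda = 0.0647
t = 558
lambda * t = 36.1026
R(t) = e^(-36.1026)
R(t) = 0.0

0.0


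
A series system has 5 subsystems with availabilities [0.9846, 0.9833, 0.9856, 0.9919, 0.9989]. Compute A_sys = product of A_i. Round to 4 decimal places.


Subsystems: [0.9846, 0.9833, 0.9856, 0.9919, 0.9989]
After subsystem 1 (A=0.9846): product = 0.9846
After subsystem 2 (A=0.9833): product = 0.9682
After subsystem 3 (A=0.9856): product = 0.9542
After subsystem 4 (A=0.9919): product = 0.9465
After subsystem 5 (A=0.9989): product = 0.9454
A_sys = 0.9454

0.9454


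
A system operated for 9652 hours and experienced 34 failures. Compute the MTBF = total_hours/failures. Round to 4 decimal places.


total_hours = 9652
failures = 34
MTBF = 9652 / 34
MTBF = 283.8824

283.8824


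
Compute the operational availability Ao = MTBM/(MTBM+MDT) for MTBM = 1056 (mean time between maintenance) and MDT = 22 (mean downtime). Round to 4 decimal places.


MTBM = 1056
MDT = 22
MTBM + MDT = 1078
Ao = 1056 / 1078
Ao = 0.9796

0.9796


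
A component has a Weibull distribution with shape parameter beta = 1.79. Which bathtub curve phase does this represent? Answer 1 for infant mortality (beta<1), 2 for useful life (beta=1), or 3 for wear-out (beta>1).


beta = 1.79
Compare beta to 1:
beta < 1 => infant mortality (phase 1)
beta = 1 => useful life (phase 2)
beta > 1 => wear-out (phase 3)
Since beta = 1.79, this is wear-out (increasing failure rate)
Phase = 3

3


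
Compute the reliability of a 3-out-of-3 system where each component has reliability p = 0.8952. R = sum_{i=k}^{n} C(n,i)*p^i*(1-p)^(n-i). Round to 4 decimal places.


k = 3, n = 3, p = 0.8952
i=3: C(3,3)=1 * 0.8952^3 * 0.1048^0 = 0.7174
R = sum of terms = 0.7174

0.7174


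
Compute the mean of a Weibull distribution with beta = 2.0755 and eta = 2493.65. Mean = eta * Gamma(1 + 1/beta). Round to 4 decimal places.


beta = 2.0755, eta = 2493.65
1/beta = 0.4818
1 + 1/beta = 1.4818
Gamma(1.4818) = 0.8858
Mean = 2493.65 * 0.8858
Mean = 2208.8169

2208.8169


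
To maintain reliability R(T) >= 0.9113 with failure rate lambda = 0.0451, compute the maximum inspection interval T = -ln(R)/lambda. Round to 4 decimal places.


R_target = 0.9113
lambda = 0.0451
-ln(0.9113) = 0.0929
T = 0.0929 / 0.0451
T = 2.0595

2.0595


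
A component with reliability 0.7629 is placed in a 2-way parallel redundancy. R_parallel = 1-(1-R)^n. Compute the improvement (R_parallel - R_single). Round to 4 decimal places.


R_single = 0.7629, n = 2
1 - R_single = 0.2371
(1 - R_single)^n = 0.2371^2 = 0.0562
R_parallel = 1 - 0.0562 = 0.9438
Improvement = 0.9438 - 0.7629
Improvement = 0.1809

0.1809


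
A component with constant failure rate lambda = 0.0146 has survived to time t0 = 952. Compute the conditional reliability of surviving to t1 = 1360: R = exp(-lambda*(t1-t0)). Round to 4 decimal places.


lambda = 0.0146
t0 = 952, t1 = 1360
t1 - t0 = 408
lambda * (t1-t0) = 0.0146 * 408 = 5.9568
R = exp(-5.9568)
R = 0.0026

0.0026


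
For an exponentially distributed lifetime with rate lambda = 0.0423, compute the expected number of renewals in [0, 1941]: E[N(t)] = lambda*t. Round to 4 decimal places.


lambda = 0.0423
t = 1941
E[N(t)] = lambda * t
E[N(t)] = 0.0423 * 1941
E[N(t)] = 82.1043

82.1043


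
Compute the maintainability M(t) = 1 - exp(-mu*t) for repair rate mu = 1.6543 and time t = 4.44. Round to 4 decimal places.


mu = 1.6543, t = 4.44
mu * t = 1.6543 * 4.44 = 7.3451
exp(-7.3451) = 0.0006
M(t) = 1 - 0.0006
M(t) = 0.9994

0.9994


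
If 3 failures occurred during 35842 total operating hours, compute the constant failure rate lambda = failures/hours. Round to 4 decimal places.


failures = 3
total_hours = 35842
lambda = 3 / 35842
lambda = 0.0001

0.0001


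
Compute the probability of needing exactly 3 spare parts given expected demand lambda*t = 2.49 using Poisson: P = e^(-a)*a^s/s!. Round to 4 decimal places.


a = 2.49, s = 3
e^(-a) = e^(-2.49) = 0.0829
a^s = 2.49^3 = 15.4382
s! = 6
P = 0.0829 * 15.4382 / 6
P = 0.2133

0.2133


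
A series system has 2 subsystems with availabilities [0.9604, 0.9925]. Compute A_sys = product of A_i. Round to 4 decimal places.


Subsystems: [0.9604, 0.9925]
After subsystem 1 (A=0.9604): product = 0.9604
After subsystem 2 (A=0.9925): product = 0.9532
A_sys = 0.9532

0.9532


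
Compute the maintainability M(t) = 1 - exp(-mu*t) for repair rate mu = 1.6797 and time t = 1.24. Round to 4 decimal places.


mu = 1.6797, t = 1.24
mu * t = 1.6797 * 1.24 = 2.0828
exp(-2.0828) = 0.1246
M(t) = 1 - 0.1246
M(t) = 0.8754

0.8754


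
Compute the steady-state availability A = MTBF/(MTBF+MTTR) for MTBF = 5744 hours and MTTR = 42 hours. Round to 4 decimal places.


MTBF = 5744
MTTR = 42
MTBF + MTTR = 5786
A = 5744 / 5786
A = 0.9927

0.9927


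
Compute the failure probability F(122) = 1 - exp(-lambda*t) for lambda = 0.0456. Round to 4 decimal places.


lambda = 0.0456, t = 122
lambda * t = 5.5632
exp(-5.5632) = 0.0038
F(t) = 1 - 0.0038
F(t) = 0.9962

0.9962


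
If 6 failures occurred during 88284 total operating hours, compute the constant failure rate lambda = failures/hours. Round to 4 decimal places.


failures = 6
total_hours = 88284
lambda = 6 / 88284
lambda = 0.0001

0.0001


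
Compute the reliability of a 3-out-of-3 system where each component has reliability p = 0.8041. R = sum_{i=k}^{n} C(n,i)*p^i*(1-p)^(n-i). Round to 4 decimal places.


k = 3, n = 3, p = 0.8041
i=3: C(3,3)=1 * 0.8041^3 * 0.1959^0 = 0.5199
R = sum of terms = 0.5199

0.5199


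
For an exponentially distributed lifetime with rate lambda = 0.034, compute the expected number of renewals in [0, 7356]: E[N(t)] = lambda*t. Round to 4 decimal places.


lambda = 0.034
t = 7356
E[N(t)] = lambda * t
E[N(t)] = 0.034 * 7356
E[N(t)] = 250.104

250.104


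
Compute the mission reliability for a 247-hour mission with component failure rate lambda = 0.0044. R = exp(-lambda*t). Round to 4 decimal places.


lambda = 0.0044
mission_time = 247
lambda * t = 0.0044 * 247 = 1.0868
R = exp(-1.0868)
R = 0.3373

0.3373


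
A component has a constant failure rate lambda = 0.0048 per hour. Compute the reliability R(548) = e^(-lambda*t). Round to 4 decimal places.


lambda = 0.0048
t = 548
lambda * t = 2.6304
R(t) = e^(-2.6304)
R(t) = 0.072

0.072


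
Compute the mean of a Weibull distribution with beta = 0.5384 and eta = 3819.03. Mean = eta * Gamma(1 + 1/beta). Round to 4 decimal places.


beta = 0.5384, eta = 3819.03
1/beta = 1.8574
1 + 1/beta = 2.8574
Gamma(2.8574) = 1.7605
Mean = 3819.03 * 1.7605
Mean = 6723.4932

6723.4932


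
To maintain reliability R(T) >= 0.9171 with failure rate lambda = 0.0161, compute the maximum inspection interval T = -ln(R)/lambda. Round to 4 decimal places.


R_target = 0.9171
lambda = 0.0161
-ln(0.9171) = 0.0865
T = 0.0865 / 0.0161
T = 5.3751

5.3751


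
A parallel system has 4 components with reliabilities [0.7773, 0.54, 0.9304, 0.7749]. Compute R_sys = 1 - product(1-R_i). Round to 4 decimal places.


Components: [0.7773, 0.54, 0.9304, 0.7749]
(1 - 0.7773) = 0.2227, running product = 0.2227
(1 - 0.54) = 0.46, running product = 0.1024
(1 - 0.9304) = 0.0696, running product = 0.0071
(1 - 0.7749) = 0.2251, running product = 0.0016
Product of (1-R_i) = 0.0016
R_sys = 1 - 0.0016 = 0.9984

0.9984


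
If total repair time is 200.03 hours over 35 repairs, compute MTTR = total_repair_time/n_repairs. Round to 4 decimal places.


total_repair_time = 200.03
n_repairs = 35
MTTR = 200.03 / 35
MTTR = 5.7151

5.7151


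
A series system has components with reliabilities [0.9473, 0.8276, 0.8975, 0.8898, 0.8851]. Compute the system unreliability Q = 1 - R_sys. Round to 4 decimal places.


Components: [0.9473, 0.8276, 0.8975, 0.8898, 0.8851]
After component 1: product = 0.9473
After component 2: product = 0.784
After component 3: product = 0.7036
After component 4: product = 0.6261
After component 5: product = 0.5541
R_sys = 0.5541
Q = 1 - 0.5541 = 0.4459

0.4459


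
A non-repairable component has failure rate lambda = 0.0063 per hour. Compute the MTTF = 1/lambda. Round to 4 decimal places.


lambda = 0.0063
MTTF = 1 / 0.0063
MTTF = 158.7302

158.7302


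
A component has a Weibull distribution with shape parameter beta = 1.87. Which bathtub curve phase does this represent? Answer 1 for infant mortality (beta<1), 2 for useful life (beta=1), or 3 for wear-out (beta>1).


beta = 1.87
Compare beta to 1:
beta < 1 => infant mortality (phase 1)
beta = 1 => useful life (phase 2)
beta > 1 => wear-out (phase 3)
Since beta = 1.87, this is wear-out (increasing failure rate)
Phase = 3

3


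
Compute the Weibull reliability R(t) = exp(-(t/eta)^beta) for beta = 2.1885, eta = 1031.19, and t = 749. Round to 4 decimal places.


beta = 2.1885, eta = 1031.19, t = 749
t/eta = 749 / 1031.19 = 0.7263
(t/eta)^beta = 0.7263^2.1885 = 0.4967
R(t) = exp(-0.4967)
R(t) = 0.6085

0.6085


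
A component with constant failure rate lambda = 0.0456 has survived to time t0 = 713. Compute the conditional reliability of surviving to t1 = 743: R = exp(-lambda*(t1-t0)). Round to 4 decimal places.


lambda = 0.0456
t0 = 713, t1 = 743
t1 - t0 = 30
lambda * (t1-t0) = 0.0456 * 30 = 1.368
R = exp(-1.368)
R = 0.2546

0.2546


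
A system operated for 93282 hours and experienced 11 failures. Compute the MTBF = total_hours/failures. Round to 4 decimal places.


total_hours = 93282
failures = 11
MTBF = 93282 / 11
MTBF = 8480.1818

8480.1818


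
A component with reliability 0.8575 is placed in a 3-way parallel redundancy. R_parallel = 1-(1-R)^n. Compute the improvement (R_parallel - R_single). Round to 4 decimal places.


R_single = 0.8575, n = 3
1 - R_single = 0.1425
(1 - R_single)^n = 0.1425^3 = 0.0029
R_parallel = 1 - 0.0029 = 0.9971
Improvement = 0.9971 - 0.8575
Improvement = 0.1396

0.1396


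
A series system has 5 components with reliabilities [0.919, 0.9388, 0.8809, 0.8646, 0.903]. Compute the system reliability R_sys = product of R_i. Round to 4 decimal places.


Components: [0.919, 0.9388, 0.8809, 0.8646, 0.903]
After component 1 (R=0.919): product = 0.919
After component 2 (R=0.9388): product = 0.8628
After component 3 (R=0.8809): product = 0.76
After component 4 (R=0.8646): product = 0.6571
After component 5 (R=0.903): product = 0.5934
R_sys = 0.5934

0.5934


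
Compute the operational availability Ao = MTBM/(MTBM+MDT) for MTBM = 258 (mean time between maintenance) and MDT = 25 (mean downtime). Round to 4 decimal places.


MTBM = 258
MDT = 25
MTBM + MDT = 283
Ao = 258 / 283
Ao = 0.9117

0.9117


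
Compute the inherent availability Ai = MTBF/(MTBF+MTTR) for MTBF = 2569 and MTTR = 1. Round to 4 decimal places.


MTBF = 2569
MTTR = 1
MTBF + MTTR = 2570
Ai = 2569 / 2570
Ai = 0.9996

0.9996


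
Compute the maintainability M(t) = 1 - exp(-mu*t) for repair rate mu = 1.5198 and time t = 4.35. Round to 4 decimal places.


mu = 1.5198, t = 4.35
mu * t = 1.5198 * 4.35 = 6.6111
exp(-6.6111) = 0.0013
M(t) = 1 - 0.0013
M(t) = 0.9987

0.9987


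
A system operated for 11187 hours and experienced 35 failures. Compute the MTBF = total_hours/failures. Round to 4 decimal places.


total_hours = 11187
failures = 35
MTBF = 11187 / 35
MTBF = 319.6286

319.6286


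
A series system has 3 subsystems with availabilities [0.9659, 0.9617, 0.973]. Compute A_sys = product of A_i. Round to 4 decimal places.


Subsystems: [0.9659, 0.9617, 0.973]
After subsystem 1 (A=0.9659): product = 0.9659
After subsystem 2 (A=0.9617): product = 0.9289
After subsystem 3 (A=0.973): product = 0.9038
A_sys = 0.9038

0.9038


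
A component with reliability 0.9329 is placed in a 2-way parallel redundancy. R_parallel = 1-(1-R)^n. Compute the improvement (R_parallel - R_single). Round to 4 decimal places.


R_single = 0.9329, n = 2
1 - R_single = 0.0671
(1 - R_single)^n = 0.0671^2 = 0.0045
R_parallel = 1 - 0.0045 = 0.9955
Improvement = 0.9955 - 0.9329
Improvement = 0.0626

0.0626


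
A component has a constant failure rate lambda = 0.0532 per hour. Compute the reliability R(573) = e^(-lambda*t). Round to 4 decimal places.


lambda = 0.0532
t = 573
lambda * t = 30.4836
R(t) = e^(-30.4836)
R(t) = 0.0

0.0


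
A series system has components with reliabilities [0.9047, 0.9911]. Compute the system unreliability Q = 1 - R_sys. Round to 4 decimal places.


Components: [0.9047, 0.9911]
After component 1: product = 0.9047
After component 2: product = 0.8966
R_sys = 0.8966
Q = 1 - 0.8966 = 0.1034

0.1034


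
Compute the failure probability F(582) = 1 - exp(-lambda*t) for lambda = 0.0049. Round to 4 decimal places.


lambda = 0.0049, t = 582
lambda * t = 2.8518
exp(-2.8518) = 0.0577
F(t) = 1 - 0.0577
F(t) = 0.9423

0.9423


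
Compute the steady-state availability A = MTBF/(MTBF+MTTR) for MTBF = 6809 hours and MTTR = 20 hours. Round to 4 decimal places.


MTBF = 6809
MTTR = 20
MTBF + MTTR = 6829
A = 6809 / 6829
A = 0.9971

0.9971


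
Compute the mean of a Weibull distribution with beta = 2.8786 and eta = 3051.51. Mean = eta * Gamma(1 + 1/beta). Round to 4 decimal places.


beta = 2.8786, eta = 3051.51
1/beta = 0.3474
1 + 1/beta = 1.3474
Gamma(1.3474) = 0.8914
Mean = 3051.51 * 0.8914
Mean = 2720.1759

2720.1759


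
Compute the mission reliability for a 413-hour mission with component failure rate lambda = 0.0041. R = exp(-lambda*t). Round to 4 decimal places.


lambda = 0.0041
mission_time = 413
lambda * t = 0.0041 * 413 = 1.6933
R = exp(-1.6933)
R = 0.1839

0.1839


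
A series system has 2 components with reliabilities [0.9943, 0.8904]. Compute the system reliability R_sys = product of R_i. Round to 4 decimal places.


Components: [0.9943, 0.8904]
After component 1 (R=0.9943): product = 0.9943
After component 2 (R=0.8904): product = 0.8853
R_sys = 0.8853

0.8853


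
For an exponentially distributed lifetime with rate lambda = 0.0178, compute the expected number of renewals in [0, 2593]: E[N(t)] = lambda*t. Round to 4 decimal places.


lambda = 0.0178
t = 2593
E[N(t)] = lambda * t
E[N(t)] = 0.0178 * 2593
E[N(t)] = 46.1554

46.1554


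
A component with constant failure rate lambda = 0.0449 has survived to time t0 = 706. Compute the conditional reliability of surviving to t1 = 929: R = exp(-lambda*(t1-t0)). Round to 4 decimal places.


lambda = 0.0449
t0 = 706, t1 = 929
t1 - t0 = 223
lambda * (t1-t0) = 0.0449 * 223 = 10.0127
R = exp(-10.0127)
R = 0.0

0.0


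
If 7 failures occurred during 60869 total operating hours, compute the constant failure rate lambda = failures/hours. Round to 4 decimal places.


failures = 7
total_hours = 60869
lambda = 7 / 60869
lambda = 0.0001

0.0001


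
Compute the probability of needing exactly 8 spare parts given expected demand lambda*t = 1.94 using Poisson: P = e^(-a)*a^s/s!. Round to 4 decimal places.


a = 1.94, s = 8
e^(-a) = e^(-1.94) = 0.1437
a^s = 1.94^8 = 200.6383
s! = 40320
P = 0.1437 * 200.6383 / 40320
P = 0.0007

0.0007


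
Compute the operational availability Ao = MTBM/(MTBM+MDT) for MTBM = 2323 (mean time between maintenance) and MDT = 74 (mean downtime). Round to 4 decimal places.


MTBM = 2323
MDT = 74
MTBM + MDT = 2397
Ao = 2323 / 2397
Ao = 0.9691

0.9691
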